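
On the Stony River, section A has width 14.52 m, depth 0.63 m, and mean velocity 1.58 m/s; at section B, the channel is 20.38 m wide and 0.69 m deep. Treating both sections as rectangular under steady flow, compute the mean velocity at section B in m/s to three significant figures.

1.03 m/s

Q = A₁V₁ = (14.52×0.63) × 1.58 = 14.45 m³/s
A₂ = 20.38 × 0.69 = 14.06 m²
V₂ = Q/A₂ = 14.45/14.06 = 1.028 m/s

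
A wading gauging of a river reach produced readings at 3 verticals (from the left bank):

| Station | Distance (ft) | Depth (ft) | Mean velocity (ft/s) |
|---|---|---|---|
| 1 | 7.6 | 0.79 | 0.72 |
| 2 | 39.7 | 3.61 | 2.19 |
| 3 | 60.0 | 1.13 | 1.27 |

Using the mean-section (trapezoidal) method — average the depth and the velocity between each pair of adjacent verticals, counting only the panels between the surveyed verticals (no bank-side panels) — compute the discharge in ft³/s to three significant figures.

Panel 1-2: Δb = 32.1 ft, d̄ = (0.79+3.61)/2 = 2.2, v̄ = (0.72+2.19)/2 = 1.455 → q = 32.1×2.2×1.455 = 102.8 ft³/s
Panel 2-3: Δb = 20.3 ft, d̄ = (3.61+1.13)/2 = 2.37, v̄ = (2.19+1.27)/2 = 1.73 → q = 20.3×2.37×1.73 = 83.23 ft³/s
Q = Σ q = 186.0 ft³/s

186 ft³/s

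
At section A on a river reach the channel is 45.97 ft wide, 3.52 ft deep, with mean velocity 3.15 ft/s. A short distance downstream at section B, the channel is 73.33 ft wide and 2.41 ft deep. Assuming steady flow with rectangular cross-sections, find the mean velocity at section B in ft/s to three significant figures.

2.88 ft/s

Q = A₁V₁ = (45.97×3.52) × 3.15 = 509.7 ft³/s
A₂ = 73.33 × 2.41 = 176.7 ft²
V₂ = Q/A₂ = 509.7/176.7 = 2.884 ft/s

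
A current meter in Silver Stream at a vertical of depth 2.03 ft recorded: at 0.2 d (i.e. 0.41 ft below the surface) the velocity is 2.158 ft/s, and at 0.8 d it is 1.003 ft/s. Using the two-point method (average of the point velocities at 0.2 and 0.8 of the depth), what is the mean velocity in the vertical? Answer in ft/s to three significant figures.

1.58 ft/s

v̄ = (2.158 + 1.003) / 2 = 1.581 ft/s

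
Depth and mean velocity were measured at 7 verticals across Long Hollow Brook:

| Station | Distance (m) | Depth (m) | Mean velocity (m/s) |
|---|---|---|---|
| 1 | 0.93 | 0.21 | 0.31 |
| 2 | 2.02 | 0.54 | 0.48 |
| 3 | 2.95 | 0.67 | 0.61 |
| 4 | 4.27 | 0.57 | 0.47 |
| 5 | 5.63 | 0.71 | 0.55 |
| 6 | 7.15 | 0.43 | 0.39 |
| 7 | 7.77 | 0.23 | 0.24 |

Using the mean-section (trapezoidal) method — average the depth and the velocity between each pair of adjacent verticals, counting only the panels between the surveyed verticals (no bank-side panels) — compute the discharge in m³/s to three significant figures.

1.83 m³/s

Panel 1-2: Δb = 1.09 m, d̄ = (0.21+0.54)/2 = 0.375, v̄ = (0.31+0.48)/2 = 0.395 → q = 1.09×0.375×0.395 = 0.1615 m³/s
Panel 2-3: Δb = 0.93 m, d̄ = (0.54+0.67)/2 = 0.605, v̄ = (0.48+0.61)/2 = 0.545 → q = 0.93×0.605×0.545 = 0.3066 m³/s
Panel 3-4: Δb = 1.32 m, d̄ = (0.67+0.57)/2 = 0.62, v̄ = (0.61+0.47)/2 = 0.54 → q = 1.32×0.62×0.54 = 0.4419 m³/s
Panel 4-5: Δb = 1.36 m, d̄ = (0.57+0.71)/2 = 0.64, v̄ = (0.47+0.55)/2 = 0.51 → q = 1.36×0.64×0.51 = 0.4439 m³/s
Panel 5-6: Δb = 1.52 m, d̄ = (0.71+0.43)/2 = 0.57, v̄ = (0.55+0.39)/2 = 0.47 → q = 1.52×0.57×0.47 = 0.4072 m³/s
Panel 6-7: Δb = 0.62 m, d̄ = (0.43+0.23)/2 = 0.33, v̄ = (0.39+0.24)/2 = 0.315 → q = 0.62×0.33×0.315 = 0.06445 m³/s
Q = Σ q = 1.826 m³/s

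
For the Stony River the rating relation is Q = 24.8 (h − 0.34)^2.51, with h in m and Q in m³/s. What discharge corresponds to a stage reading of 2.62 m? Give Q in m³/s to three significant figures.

Q = 24.8 × (2.62 − 0.34)^2.51 = 24.8 × 2.28^2.51 = 196.3 m³/s

196 m³/s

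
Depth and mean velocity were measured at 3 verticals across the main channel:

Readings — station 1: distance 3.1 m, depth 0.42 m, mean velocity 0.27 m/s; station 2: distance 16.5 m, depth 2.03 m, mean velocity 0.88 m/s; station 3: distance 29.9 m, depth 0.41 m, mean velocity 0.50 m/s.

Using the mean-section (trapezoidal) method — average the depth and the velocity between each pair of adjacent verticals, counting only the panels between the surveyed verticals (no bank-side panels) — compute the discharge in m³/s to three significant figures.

Panel 1-2: Δb = 13.4 m, d̄ = (0.42+2.03)/2 = 1.225, v̄ = (0.27+0.88)/2 = 0.575 → q = 13.4×1.225×0.575 = 9.439 m³/s
Panel 2-3: Δb = 13.4 m, d̄ = (2.03+0.41)/2 = 1.22, v̄ = (0.88+0.50)/2 = 0.69 → q = 13.4×1.22×0.69 = 11.28 m³/s
Q = Σ q = 20.72 m³/s

20.7 m³/s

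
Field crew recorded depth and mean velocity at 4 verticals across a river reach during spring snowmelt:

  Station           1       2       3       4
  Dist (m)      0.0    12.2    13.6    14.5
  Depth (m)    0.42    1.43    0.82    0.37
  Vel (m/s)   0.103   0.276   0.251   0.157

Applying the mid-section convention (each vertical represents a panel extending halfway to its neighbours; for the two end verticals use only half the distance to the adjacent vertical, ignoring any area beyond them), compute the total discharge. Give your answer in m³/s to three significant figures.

3.21 m³/s

w_1 = (12.2 − 0.0)/2 = 6.1 m; q_1 = 0.103 × 0.42 × 6.1 = 0.2639 m³/s
w_2 = (13.6 − 0.0)/2 = 6.8 m; q_2 = 0.276 × 1.43 × 6.8 = 2.684 m³/s
w_3 = (14.5 − 12.2)/2 = 1.15 m; q_3 = 0.251 × 0.82 × 1.15 = 0.2367 m³/s
w_4 = (14.5 − 13.6)/2 = 0.45 m; q_4 = 0.157 × 0.37 × 0.45 = 0.02614 m³/s
Q = Σ qᵢ = 3.211 m³/s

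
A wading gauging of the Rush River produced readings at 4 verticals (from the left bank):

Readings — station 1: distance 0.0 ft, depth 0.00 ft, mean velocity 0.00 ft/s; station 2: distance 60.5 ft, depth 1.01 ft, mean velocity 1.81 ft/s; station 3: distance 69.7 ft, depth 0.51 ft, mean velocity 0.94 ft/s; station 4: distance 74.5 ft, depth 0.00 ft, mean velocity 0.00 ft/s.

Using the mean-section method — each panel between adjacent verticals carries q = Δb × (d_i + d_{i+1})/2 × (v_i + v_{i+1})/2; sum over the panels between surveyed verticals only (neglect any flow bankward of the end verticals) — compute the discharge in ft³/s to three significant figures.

Panel 1-2: Δb = 60.5 ft, d̄ = (0.00+1.01)/2 = 0.505, v̄ = (0.00+1.81)/2 = 0.905 → q = 60.5×0.505×0.905 = 27.65 ft³/s
Panel 2-3: Δb = 9.2 ft, d̄ = (1.01+0.51)/2 = 0.76, v̄ = (1.81+0.94)/2 = 1.375 → q = 9.2×0.76×1.375 = 9.614 ft³/s
Panel 3-4: Δb = 4.8 ft, d̄ = (0.51+0.00)/2 = 0.255, v̄ = (0.94+0.00)/2 = 0.47 → q = 4.8×0.255×0.47 = 0.5753 ft³/s
Q = Σ q = 37.84 ft³/s

37.8 ft³/s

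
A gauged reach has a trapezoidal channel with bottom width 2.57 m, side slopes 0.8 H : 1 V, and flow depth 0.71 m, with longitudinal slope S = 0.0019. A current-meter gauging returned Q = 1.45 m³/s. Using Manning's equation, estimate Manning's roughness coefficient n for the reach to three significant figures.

0.0426

A = (b + z·y)·y = (2.57 + 0.8×0.71)×0.71 = 2.228 m²
P = b + 2y√(1+z²) = 2.57 + 2×0.71×√(1+0.8²) = 4.388 m
R = A/P = 2.228/4.388 = 0.5077 m
n = (1/Q)·A·R^(2/3)·S^(1/2) = (1/1.45) × 2.228 × 0.6364 × 0.04359 = 0.04262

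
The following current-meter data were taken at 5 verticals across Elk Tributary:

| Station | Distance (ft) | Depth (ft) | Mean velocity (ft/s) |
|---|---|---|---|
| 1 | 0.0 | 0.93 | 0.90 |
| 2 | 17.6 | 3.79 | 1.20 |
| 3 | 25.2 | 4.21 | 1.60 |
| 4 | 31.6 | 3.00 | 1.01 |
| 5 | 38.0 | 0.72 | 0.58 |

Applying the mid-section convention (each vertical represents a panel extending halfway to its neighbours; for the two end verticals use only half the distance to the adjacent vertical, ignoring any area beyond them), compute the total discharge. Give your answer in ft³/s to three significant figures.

133 ft³/s

w_1 = (17.6 − 0.0)/2 = 8.8 ft; q_1 = 0.90 × 0.93 × 8.8 = 7.366 ft³/s
w_2 = (25.2 − 0.0)/2 = 12.6 ft; q_2 = 1.20 × 3.79 × 12.6 = 57.30 ft³/s
w_3 = (31.6 − 17.6)/2 = 7 ft; q_3 = 1.60 × 4.21 × 7 = 47.15 ft³/s
w_4 = (38.0 − 25.2)/2 = 6.4 ft; q_4 = 1.01 × 3.00 × 6.4 = 19.39 ft³/s
w_5 = (38.0 − 31.6)/2 = 3.2 ft; q_5 = 0.58 × 0.72 × 3.2 = 1.336 ft³/s
Q = Σ qᵢ = 132.6 ft³/s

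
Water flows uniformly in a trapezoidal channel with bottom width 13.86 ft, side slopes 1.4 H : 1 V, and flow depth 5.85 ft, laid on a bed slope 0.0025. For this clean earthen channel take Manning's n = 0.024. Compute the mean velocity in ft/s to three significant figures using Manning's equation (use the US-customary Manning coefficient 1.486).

7.53 ft/s

A = (b + z·y)·y = (13.86 + 1.4×5.85)×5.85 = 129.0 ft²
P = b + 2y√(1+z²) = 13.86 + 2×5.85×√(1+1.4²) = 33.99 ft
R = A/P = 129.0/33.99 = 3.795 ft
Q = (1.486/n)·A·R^(2/3)·S^(1/2) = (1.486/0.024) × 129.0 × 3.795^(2/3) × 0.0025^(1/2) = 971.6 ft³/s
V = Q/A = 971.6/129.0 = 7.532 ft/s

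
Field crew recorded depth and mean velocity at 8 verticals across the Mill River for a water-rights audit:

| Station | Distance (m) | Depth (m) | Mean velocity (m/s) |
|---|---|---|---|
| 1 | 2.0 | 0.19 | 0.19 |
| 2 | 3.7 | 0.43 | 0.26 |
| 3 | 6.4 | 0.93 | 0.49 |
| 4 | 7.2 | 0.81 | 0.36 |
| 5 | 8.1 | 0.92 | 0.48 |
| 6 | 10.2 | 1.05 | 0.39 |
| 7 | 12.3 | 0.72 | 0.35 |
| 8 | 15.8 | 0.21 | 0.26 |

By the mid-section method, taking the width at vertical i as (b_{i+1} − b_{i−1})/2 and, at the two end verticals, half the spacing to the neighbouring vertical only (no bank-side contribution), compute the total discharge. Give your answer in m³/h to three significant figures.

w_1 = (3.7 − 2.0)/2 = 0.85 m; q_1 = 0.19 × 0.19 × 0.85 = 0.03069 m³/s
w_2 = (6.4 − 2.0)/2 = 2.2 m; q_2 = 0.26 × 0.43 × 2.2 = 0.2460 m³/s
w_3 = (7.2 − 3.7)/2 = 1.75 m; q_3 = 0.49 × 0.93 × 1.75 = 0.7975 m³/s
w_4 = (8.1 − 6.4)/2 = 0.85 m; q_4 = 0.36 × 0.81 × 0.85 = 0.2479 m³/s
w_5 = (10.2 − 7.2)/2 = 1.5 m; q_5 = 0.48 × 0.92 × 1.5 = 0.6624 m³/s
w_6 = (12.3 − 8.1)/2 = 2.1 m; q_6 = 0.39 × 1.05 × 2.1 = 0.8600 m³/s
w_7 = (15.8 − 10.2)/2 = 2.8 m; q_7 = 0.35 × 0.72 × 2.8 = 0.7056 m³/s
w_8 = (15.8 − 12.3)/2 = 1.75 m; q_8 = 0.26 × 0.21 × 1.75 = 0.09555 m³/s
Q = Σ qᵢ = 3.645 m³/s
= 3.645 × 3600 = 13120 m³/h

13100 m³/h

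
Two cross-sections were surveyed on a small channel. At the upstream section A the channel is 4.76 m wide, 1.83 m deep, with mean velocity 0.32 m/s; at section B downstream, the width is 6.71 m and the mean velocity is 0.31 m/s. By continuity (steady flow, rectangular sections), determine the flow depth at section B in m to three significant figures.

1.34 m

Q = A₁V₁ = (4.76×1.83) × 0.32 = 2.787 m³/s
d₂ = Q/(b₂ V₂) = 2.787/(6.71×0.31) = 1.340 m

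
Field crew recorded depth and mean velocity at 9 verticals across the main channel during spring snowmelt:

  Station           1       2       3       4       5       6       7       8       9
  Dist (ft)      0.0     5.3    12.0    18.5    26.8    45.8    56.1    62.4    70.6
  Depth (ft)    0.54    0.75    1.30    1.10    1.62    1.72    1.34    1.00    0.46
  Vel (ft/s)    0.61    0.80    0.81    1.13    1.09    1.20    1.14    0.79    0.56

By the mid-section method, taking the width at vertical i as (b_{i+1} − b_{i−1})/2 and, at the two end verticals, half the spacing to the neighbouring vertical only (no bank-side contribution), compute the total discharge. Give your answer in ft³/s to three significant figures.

w_1 = (5.3 − 0.0)/2 = 2.65 ft; q_1 = 0.61 × 0.54 × 2.65 = 0.8729 ft³/s
w_2 = (12.0 − 0.0)/2 = 6 ft; q_2 = 0.80 × 0.75 × 6 = 3.600 ft³/s
w_3 = (18.5 − 5.3)/2 = 6.6 ft; q_3 = 0.81 × 1.30 × 6.6 = 6.950 ft³/s
w_4 = (26.8 − 12.0)/2 = 7.4 ft; q_4 = 1.13 × 1.10 × 7.4 = 9.198 ft³/s
w_5 = (45.8 − 18.5)/2 = 13.65 ft; q_5 = 1.09 × 1.62 × 13.65 = 24.10 ft³/s
w_6 = (56.1 − 26.8)/2 = 14.65 ft; q_6 = 1.20 × 1.72 × 14.65 = 30.24 ft³/s
w_7 = (62.4 − 45.8)/2 = 8.3 ft; q_7 = 1.14 × 1.34 × 8.3 = 12.68 ft³/s
w_8 = (70.6 − 56.1)/2 = 7.25 ft; q_8 = 0.79 × 1.00 × 7.25 = 5.728 ft³/s
w_9 = (70.6 − 62.4)/2 = 4.1 ft; q_9 = 0.56 × 0.46 × 4.1 = 1.056 ft³/s
Q = Σ qᵢ = 94.42 ft³/s

94.4 ft³/s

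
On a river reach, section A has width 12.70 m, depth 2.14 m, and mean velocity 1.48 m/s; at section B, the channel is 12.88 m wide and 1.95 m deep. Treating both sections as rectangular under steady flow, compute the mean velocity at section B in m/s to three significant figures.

1.60 m/s

Q = A₁V₁ = (12.70×2.14) × 1.48 = 40.22 m³/s
A₂ = 12.88 × 1.95 = 25.12 m²
V₂ = Q/A₂ = 40.22/25.12 = 1.602 m/s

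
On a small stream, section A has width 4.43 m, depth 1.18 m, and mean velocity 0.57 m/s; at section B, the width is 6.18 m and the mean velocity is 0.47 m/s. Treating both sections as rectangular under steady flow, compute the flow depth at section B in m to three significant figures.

1.03 m

Q = A₁V₁ = (4.43×1.18) × 0.57 = 2.980 m³/s
d₂ = Q/(b₂ V₂) = 2.980/(6.18×0.47) = 1.026 m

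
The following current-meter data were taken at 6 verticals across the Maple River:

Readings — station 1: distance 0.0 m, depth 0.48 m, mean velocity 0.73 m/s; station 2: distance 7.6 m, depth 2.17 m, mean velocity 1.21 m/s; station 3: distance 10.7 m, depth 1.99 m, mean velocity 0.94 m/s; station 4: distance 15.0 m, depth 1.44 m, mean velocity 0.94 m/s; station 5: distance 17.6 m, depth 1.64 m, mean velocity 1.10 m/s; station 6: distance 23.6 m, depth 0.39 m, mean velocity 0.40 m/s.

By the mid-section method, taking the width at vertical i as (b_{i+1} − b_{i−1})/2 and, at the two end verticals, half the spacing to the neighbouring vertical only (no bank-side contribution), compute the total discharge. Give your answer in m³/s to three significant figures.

w_1 = (7.6 − 0.0)/2 = 3.8 m; q_1 = 0.73 × 0.48 × 3.8 = 1.332 m³/s
w_2 = (10.7 − 0.0)/2 = 5.35 m; q_2 = 1.21 × 2.17 × 5.35 = 14.05 m³/s
w_3 = (15.0 − 7.6)/2 = 3.7 m; q_3 = 0.94 × 1.99 × 3.7 = 6.921 m³/s
w_4 = (17.6 − 10.7)/2 = 3.45 m; q_4 = 0.94 × 1.44 × 3.45 = 4.670 m³/s
w_5 = (23.6 − 15.0)/2 = 4.3 m; q_5 = 1.10 × 1.64 × 4.3 = 7.757 m³/s
w_6 = (23.6 − 17.6)/2 = 3 m; q_6 = 0.40 × 0.39 × 3 = 0.4680 m³/s
Q = Σ qᵢ = 35.20 m³/s

35.2 m³/s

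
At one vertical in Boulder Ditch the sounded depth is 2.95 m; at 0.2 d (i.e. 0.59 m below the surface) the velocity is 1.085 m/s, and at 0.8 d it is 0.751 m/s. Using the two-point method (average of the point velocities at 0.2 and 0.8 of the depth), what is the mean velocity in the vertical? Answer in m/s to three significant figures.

v̄ = (1.085 + 0.751) / 2 = 0.9180 m/s

0.918 m/s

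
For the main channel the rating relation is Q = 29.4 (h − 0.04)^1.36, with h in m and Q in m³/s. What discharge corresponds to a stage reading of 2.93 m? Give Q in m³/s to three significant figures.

Q = 29.4 × (2.93 − 0.04)^1.36 = 29.4 × 2.89^1.36 = 124.5 m³/s

124 m³/s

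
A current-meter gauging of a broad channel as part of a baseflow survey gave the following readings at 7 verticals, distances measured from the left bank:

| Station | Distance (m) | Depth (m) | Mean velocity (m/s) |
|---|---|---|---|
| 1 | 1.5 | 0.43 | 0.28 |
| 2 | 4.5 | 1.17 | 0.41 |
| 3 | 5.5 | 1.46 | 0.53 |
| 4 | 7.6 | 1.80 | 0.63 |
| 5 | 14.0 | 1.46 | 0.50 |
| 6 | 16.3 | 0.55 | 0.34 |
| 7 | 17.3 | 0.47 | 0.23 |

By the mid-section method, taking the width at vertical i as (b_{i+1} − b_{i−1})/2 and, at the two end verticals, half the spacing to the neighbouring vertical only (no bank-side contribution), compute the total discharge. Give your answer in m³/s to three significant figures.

10.7 m³/s

w_1 = (4.5 − 1.5)/2 = 1.5 m; q_1 = 0.28 × 0.43 × 1.5 = 0.1806 m³/s
w_2 = (5.5 − 1.5)/2 = 2 m; q_2 = 0.41 × 1.17 × 2 = 0.9594 m³/s
w_3 = (7.6 − 4.5)/2 = 1.55 m; q_3 = 0.53 × 1.46 × 1.55 = 1.199 m³/s
w_4 = (14.0 − 5.5)/2 = 4.25 m; q_4 = 0.63 × 1.80 × 4.25 = 4.820 m³/s
w_5 = (16.3 − 7.6)/2 = 4.35 m; q_5 = 0.50 × 1.46 × 4.35 = 3.176 m³/s
w_6 = (17.3 − 14.0)/2 = 1.65 m; q_6 = 0.34 × 0.55 × 1.65 = 0.3086 m³/s
w_7 = (17.3 − 16.3)/2 = 0.5 m; q_7 = 0.23 × 0.47 × 0.5 = 0.05405 m³/s
Q = Σ qᵢ = 10.70 m³/s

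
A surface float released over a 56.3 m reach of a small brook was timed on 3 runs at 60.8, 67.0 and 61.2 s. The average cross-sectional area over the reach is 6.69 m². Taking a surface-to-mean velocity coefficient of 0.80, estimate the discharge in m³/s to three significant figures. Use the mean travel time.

t̄ = (60.8 + 67.0 + 61.2) / 3 = 63 s
v_surface = L / t̄ = 56.3 / 63 = 0.8937 m/s
v_mean = 0.80 × 0.8937 = 0.7149 m/s
Q = A × v_mean = 6.69 × 0.7149 = 4.783 m³/s

4.78 m³/s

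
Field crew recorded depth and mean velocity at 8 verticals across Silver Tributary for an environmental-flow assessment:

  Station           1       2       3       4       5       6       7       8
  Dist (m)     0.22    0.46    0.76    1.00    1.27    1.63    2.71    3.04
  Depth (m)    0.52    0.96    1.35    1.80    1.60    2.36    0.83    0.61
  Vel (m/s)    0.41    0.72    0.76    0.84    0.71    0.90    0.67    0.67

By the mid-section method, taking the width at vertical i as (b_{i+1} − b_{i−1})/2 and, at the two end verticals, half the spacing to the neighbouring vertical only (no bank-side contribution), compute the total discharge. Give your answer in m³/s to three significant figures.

3.22 m³/s

w_1 = (0.46 − 0.22)/2 = 0.12 m; q_1 = 0.41 × 0.52 × 0.12 = 0.02558 m³/s
w_2 = (0.76 − 0.22)/2 = 0.27 m; q_2 = 0.72 × 0.96 × 0.27 = 0.1866 m³/s
w_3 = (1.00 − 0.46)/2 = 0.27 m; q_3 = 0.76 × 1.35 × 0.27 = 0.2770 m³/s
w_4 = (1.27 − 0.76)/2 = 0.255 m; q_4 = 0.84 × 1.80 × 0.255 = 0.3856 m³/s
w_5 = (1.63 − 1.00)/2 = 0.315 m; q_5 = 0.71 × 1.60 × 0.315 = 0.3578 m³/s
w_6 = (2.71 − 1.27)/2 = 0.72 m; q_6 = 0.90 × 2.36 × 0.72 = 1.529 m³/s
w_7 = (3.04 − 1.63)/2 = 0.705 m; q_7 = 0.67 × 0.83 × 0.705 = 0.3921 m³/s
w_8 = (3.04 − 2.71)/2 = 0.165 m; q_8 = 0.67 × 0.61 × 0.165 = 0.06744 m³/s
Q = Σ qᵢ = 3.221 m³/s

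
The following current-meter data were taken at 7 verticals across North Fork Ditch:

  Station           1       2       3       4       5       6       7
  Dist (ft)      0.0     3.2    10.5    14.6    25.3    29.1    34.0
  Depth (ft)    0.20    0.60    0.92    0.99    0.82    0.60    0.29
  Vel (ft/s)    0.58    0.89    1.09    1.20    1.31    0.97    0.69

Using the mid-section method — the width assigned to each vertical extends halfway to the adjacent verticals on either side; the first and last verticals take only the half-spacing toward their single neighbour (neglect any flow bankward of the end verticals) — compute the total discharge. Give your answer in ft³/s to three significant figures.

28.3 ft³/s

w_1 = (3.2 − 0.0)/2 = 1.6 ft; q_1 = 0.58 × 0.20 × 1.6 = 0.1856 ft³/s
w_2 = (10.5 − 0.0)/2 = 5.25 ft; q_2 = 0.89 × 0.60 × 5.25 = 2.804 ft³/s
w_3 = (14.6 − 3.2)/2 = 5.7 ft; q_3 = 1.09 × 0.92 × 5.7 = 5.716 ft³/s
w_4 = (25.3 − 10.5)/2 = 7.4 ft; q_4 = 1.20 × 0.99 × 7.4 = 8.791 ft³/s
w_5 = (29.1 − 14.6)/2 = 7.25 ft; q_5 = 1.31 × 0.82 × 7.25 = 7.788 ft³/s
w_6 = (34.0 − 25.3)/2 = 4.35 ft; q_6 = 0.97 × 0.60 × 4.35 = 2.532 ft³/s
w_7 = (34.0 − 29.1)/2 = 2.45 ft; q_7 = 0.69 × 0.29 × 2.45 = 0.4902 ft³/s
Q = Σ qᵢ = 28.31 ft³/s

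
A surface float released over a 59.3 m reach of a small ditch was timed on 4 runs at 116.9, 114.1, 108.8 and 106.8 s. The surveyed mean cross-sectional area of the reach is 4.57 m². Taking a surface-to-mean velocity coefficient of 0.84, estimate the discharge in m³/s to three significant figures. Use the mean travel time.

t̄ = (116.9 + 114.1 + 108.8 + 106.8) / 4 = 111.65 s
v_surface = L / t̄ = 59.3 / 111.65 = 0.5311 m/s
v_mean = 0.84 × 0.5311 = 0.4461 m/s
Q = A × v_mean = 4.57 × 0.4461 = 2.039 m³/s

2.04 m³/s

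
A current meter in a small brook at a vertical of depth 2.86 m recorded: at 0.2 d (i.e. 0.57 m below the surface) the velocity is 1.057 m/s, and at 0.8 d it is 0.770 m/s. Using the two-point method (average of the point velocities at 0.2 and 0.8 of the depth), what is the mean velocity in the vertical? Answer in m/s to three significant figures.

0.914 m/s

v̄ = (1.057 + 0.770) / 2 = 0.9135 m/s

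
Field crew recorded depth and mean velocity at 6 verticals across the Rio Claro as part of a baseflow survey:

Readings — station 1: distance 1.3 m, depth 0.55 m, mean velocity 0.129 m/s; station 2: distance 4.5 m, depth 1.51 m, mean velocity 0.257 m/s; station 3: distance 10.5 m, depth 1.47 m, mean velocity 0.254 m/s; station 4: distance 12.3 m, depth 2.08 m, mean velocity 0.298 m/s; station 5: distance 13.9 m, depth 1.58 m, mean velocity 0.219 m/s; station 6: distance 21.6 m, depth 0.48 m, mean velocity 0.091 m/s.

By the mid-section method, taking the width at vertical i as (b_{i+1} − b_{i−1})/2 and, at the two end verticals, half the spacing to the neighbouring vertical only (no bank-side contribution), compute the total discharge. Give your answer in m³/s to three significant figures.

6.19 m³/s

w_1 = (4.5 − 1.3)/2 = 1.6 m; q_1 = 0.129 × 0.55 × 1.6 = 0.1135 m³/s
w_2 = (10.5 − 1.3)/2 = 4.6 m; q_2 = 0.257 × 1.51 × 4.6 = 1.785 m³/s
w_3 = (12.3 − 4.5)/2 = 3.9 m; q_3 = 0.254 × 1.47 × 3.9 = 1.456 m³/s
w_4 = (13.9 − 10.5)/2 = 1.7 m; q_4 = 0.298 × 2.08 × 1.7 = 1.054 m³/s
w_5 = (21.6 − 12.3)/2 = 4.65 m; q_5 = 0.219 × 1.58 × 4.65 = 1.609 m³/s
w_6 = (21.6 − 13.9)/2 = 3.85 m; q_6 = 0.091 × 0.48 × 3.85 = 0.1682 m³/s
Q = Σ qᵢ = 6.186 m³/s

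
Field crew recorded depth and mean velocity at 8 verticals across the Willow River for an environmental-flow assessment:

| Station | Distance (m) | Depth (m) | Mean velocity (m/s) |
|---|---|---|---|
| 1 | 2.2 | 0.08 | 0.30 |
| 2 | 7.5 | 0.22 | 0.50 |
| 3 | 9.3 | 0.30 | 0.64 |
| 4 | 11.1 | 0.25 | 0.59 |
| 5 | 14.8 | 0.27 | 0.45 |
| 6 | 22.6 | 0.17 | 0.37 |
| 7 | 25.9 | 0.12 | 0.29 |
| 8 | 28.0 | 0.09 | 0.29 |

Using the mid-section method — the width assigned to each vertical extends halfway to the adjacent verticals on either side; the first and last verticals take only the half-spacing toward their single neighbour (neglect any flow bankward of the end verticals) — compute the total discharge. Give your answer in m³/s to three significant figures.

w_1 = (7.5 − 2.2)/2 = 2.65 m; q_1 = 0.30 × 0.08 × 2.65 = 0.06360 m³/s
w_2 = (9.3 − 2.2)/2 = 3.55 m; q_2 = 0.50 × 0.22 × 3.55 = 0.3905 m³/s
w_3 = (11.1 − 7.5)/2 = 1.8 m; q_3 = 0.64 × 0.30 × 1.8 = 0.3456 m³/s
w_4 = (14.8 − 9.3)/2 = 2.75 m; q_4 = 0.59 × 0.25 × 2.75 = 0.4056 m³/s
w_5 = (22.6 − 11.1)/2 = 5.75 m; q_5 = 0.45 × 0.27 × 5.75 = 0.6986 m³/s
w_6 = (25.9 − 14.8)/2 = 5.55 m; q_6 = 0.37 × 0.17 × 5.55 = 0.3491 m³/s
w_7 = (28.0 − 22.6)/2 = 2.7 m; q_7 = 0.29 × 0.12 × 2.7 = 0.09396 m³/s
w_8 = (28.0 − 25.9)/2 = 1.05 m; q_8 = 0.29 × 0.09 × 1.05 = 0.02741 m³/s
Q = Σ qᵢ = 2.374 m³/s

2.37 m³/s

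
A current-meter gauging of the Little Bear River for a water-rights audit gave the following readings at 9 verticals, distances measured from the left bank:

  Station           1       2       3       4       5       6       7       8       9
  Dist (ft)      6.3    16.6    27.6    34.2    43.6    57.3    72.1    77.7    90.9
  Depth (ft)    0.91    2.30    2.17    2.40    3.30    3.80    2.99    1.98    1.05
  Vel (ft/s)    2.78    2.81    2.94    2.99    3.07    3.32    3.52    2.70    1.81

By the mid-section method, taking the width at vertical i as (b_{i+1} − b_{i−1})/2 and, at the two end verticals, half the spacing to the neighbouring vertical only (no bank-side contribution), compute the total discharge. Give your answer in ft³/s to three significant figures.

662 ft³/s

w_1 = (16.6 − 6.3)/2 = 5.15 ft; q_1 = 2.78 × 0.91 × 5.15 = 13.03 ft³/s
w_2 = (27.6 − 6.3)/2 = 10.65 ft; q_2 = 2.81 × 2.30 × 10.65 = 68.83 ft³/s
w_3 = (34.2 − 16.6)/2 = 8.8 ft; q_3 = 2.94 × 2.17 × 8.8 = 56.14 ft³/s
w_4 = (43.6 − 27.6)/2 = 8 ft; q_4 = 2.99 × 2.40 × 8 = 57.41 ft³/s
w_5 = (57.3 − 34.2)/2 = 11.55 ft; q_5 = 3.07 × 3.30 × 11.55 = 117.0 ft³/s
w_6 = (72.1 − 43.6)/2 = 14.25 ft; q_6 = 3.32 × 3.80 × 14.25 = 179.8 ft³/s
w_7 = (77.7 − 57.3)/2 = 10.2 ft; q_7 = 3.52 × 2.99 × 10.2 = 107.4 ft³/s
w_8 = (90.9 − 72.1)/2 = 9.4 ft; q_8 = 2.70 × 1.98 × 9.4 = 50.25 ft³/s
w_9 = (90.9 − 77.7)/2 = 6.6 ft; q_9 = 1.81 × 1.05 × 6.6 = 12.54 ft³/s
Q = Σ qᵢ = 662.3 ft³/s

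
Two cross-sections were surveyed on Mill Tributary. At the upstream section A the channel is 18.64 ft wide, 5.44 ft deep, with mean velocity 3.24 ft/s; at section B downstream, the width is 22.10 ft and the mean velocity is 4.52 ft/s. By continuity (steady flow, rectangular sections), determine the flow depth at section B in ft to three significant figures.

Q = A₁V₁ = (18.64×5.44) × 3.24 = 328.5 ft³/s
d₂ = Q/(b₂ V₂) = 328.5/(22.10×4.52) = 3.289 ft

3.29 ft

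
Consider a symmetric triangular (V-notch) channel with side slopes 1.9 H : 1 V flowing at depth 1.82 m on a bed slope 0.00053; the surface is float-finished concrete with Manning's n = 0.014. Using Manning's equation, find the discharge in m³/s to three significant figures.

8.96 m³/s

A = z·y² = 1.9×1.82² = 6.294 m²
P = 2y√(1+z²) = 2×1.82×√(1+1.9²) = 7.815 m
R = A/P = 6.294/7.815 = 0.8053 m
Q = (1/n)·A·R^(2/3)·S^(1/2) = (1/0.014) × 6.294 × 0.8053^(2/3) × 0.00053^(1/2) = 8.958 m³/s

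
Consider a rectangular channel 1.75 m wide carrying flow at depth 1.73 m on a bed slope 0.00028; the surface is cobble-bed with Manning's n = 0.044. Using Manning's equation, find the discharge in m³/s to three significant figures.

0.802 m³/s

A = b·y = 1.75 × 1.73 = 3.028 m²
P = b + 2y = 1.75 + 2×1.73 = 5.210 m
R = A/P = 3.028/5.210 = 0.5811 m
Q = (1/n)·A·R^(2/3)·S^(1/2) = (1/0.044) × 3.028 × 0.5811^(2/3) × 0.00028^(1/2) = 0.8018 m³/s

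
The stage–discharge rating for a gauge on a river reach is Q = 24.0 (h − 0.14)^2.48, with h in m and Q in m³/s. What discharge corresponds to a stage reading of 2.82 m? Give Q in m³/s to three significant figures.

277 m³/s

Q = 24.0 × (2.82 − 0.14)^2.48 = 24.0 × 2.68^2.48 = 276.7 m³/s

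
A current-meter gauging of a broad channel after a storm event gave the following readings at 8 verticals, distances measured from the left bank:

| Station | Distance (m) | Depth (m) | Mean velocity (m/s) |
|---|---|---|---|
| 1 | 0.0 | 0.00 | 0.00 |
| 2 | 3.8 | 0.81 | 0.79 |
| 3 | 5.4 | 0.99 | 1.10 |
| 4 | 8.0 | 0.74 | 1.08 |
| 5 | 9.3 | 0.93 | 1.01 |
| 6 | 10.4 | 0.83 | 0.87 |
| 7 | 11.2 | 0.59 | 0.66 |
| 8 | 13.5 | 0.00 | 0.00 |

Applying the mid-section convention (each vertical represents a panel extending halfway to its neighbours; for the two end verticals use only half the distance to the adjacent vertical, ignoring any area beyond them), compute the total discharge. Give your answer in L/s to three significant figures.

w_2 = (5.4 − 0.0)/2 = 2.7 m; q_2 = 0.79 × 0.81 × 2.7 = 1.728 m³/s
w_3 = (8.0 − 3.8)/2 = 2.1 m; q_3 = 1.10 × 0.99 × 2.1 = 2.287 m³/s
w_4 = (9.3 − 5.4)/2 = 1.95 m; q_4 = 1.08 × 0.74 × 1.95 = 1.558 m³/s
w_5 = (10.4 − 8.0)/2 = 1.2 m; q_5 = 1.01 × 0.93 × 1.2 = 1.127 m³/s
w_6 = (11.2 − 9.3)/2 = 0.95 m; q_6 = 0.87 × 0.83 × 0.95 = 0.6860 m³/s
w_7 = (13.5 − 10.4)/2 = 1.55 m; q_7 = 0.66 × 0.59 × 1.55 = 0.6036 m³/s
Stations 1, 8 contribute zero (depth or velocity is 0).
Q = Σ qᵢ = 7.990 m³/s
= 7.990 × 1000 = 7990 L/s

7990 L/s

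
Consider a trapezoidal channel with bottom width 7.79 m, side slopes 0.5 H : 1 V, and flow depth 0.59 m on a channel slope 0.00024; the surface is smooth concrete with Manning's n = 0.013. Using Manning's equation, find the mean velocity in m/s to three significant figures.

A = (b + z·y)·y = (7.79 + 0.5×0.59)×0.59 = 4.770 m²
P = b + 2y√(1+z²) = 7.79 + 2×0.59×√(1+0.5²) = 9.109 m
R = A/P = 4.770/9.109 = 0.5237 m
Q = (1/n)·A·R^(2/3)·S^(1/2) = (1/0.013) × 4.770 × 0.5237^(2/3) × 0.00024^(1/2) = 3.693 m³/s
V = Q/A = 3.693/4.770 = 0.7742 m/s

0.774 m/s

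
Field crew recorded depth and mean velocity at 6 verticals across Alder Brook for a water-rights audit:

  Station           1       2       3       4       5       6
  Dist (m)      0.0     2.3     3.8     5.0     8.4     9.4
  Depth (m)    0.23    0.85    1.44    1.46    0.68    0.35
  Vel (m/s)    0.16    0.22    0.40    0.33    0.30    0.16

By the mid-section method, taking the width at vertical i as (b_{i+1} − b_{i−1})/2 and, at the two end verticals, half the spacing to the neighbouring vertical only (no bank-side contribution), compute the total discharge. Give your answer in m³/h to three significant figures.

w_1 = (2.3 − 0.0)/2 = 1.15 m; q_1 = 0.16 × 0.23 × 1.15 = 0.04232 m³/s
w_2 = (3.8 − 0.0)/2 = 1.9 m; q_2 = 0.22 × 0.85 × 1.9 = 0.3553 m³/s
w_3 = (5.0 − 2.3)/2 = 1.35 m; q_3 = 0.40 × 1.44 × 1.35 = 0.7776 m³/s
w_4 = (8.4 − 3.8)/2 = 2.3 m; q_4 = 0.33 × 1.46 × 2.3 = 1.108 m³/s
w_5 = (9.4 − 5.0)/2 = 2.2 m; q_5 = 0.30 × 0.68 × 2.2 = 0.4488 m³/s
w_6 = (9.4 − 8.4)/2 = 0.5 m; q_6 = 0.16 × 0.35 × 0.5 = 0.02800 m³/s
Q = Σ qᵢ = 2.760 m³/s
= 2.760 × 3600 = 9937 m³/h

9940 m³/h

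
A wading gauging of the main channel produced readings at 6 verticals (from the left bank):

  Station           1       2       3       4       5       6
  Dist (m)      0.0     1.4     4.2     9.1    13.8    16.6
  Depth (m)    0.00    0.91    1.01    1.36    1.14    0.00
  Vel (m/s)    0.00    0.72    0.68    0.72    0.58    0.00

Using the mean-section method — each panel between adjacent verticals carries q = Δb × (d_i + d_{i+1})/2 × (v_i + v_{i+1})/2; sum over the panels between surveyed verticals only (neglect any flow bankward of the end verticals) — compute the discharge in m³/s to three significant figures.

Panel 1-2: Δb = 1.4 m, d̄ = (0.00+0.91)/2 = 0.455, v̄ = (0.00+0.72)/2 = 0.36 → q = 1.4×0.455×0.36 = 0.2293 m³/s
Panel 2-3: Δb = 2.8 m, d̄ = (0.91+1.01)/2 = 0.96, v̄ = (0.72+0.68)/2 = 0.7 → q = 2.8×0.96×0.7 = 1.882 m³/s
Panel 3-4: Δb = 4.9 m, d̄ = (1.01+1.36)/2 = 1.185, v̄ = (0.68+0.72)/2 = 0.7 → q = 4.9×1.185×0.7 = 4.065 m³/s
Panel 4-5: Δb = 4.7 m, d̄ = (1.36+1.14)/2 = 1.25, v̄ = (0.72+0.58)/2 = 0.65 → q = 4.7×1.25×0.65 = 3.819 m³/s
Panel 5-6: Δb = 2.8 m, d̄ = (1.14+0.00)/2 = 0.57, v̄ = (0.58+0.00)/2 = 0.29 → q = 2.8×0.57×0.29 = 0.4628 m³/s
Q = Σ q = 10.46 m³/s

10.5 m³/s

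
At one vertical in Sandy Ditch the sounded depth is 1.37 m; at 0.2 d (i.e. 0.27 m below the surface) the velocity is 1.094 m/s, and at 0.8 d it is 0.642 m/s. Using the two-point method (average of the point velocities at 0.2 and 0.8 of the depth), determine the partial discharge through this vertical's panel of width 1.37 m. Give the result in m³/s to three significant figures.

1.63 m³/s

v̄ = (1.094 + 0.642) / 2 = 0.8680 m/s
q = v̄ × d × w = 0.8680 × 1.37 × 1.37 = 1.629 m³/s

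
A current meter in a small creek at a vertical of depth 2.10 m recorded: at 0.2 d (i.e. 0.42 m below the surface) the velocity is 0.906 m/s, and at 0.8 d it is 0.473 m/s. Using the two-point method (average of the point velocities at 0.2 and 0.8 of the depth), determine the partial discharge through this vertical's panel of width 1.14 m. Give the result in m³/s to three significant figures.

1.65 m³/s

v̄ = (0.906 + 0.473) / 2 = 0.6895 m/s
q = v̄ × d × w = 0.6895 × 2.10 × 1.14 = 1.651 m³/s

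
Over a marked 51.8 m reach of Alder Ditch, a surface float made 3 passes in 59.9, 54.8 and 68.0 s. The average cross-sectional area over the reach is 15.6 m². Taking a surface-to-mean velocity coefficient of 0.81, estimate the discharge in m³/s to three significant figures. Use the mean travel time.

10.7 m³/s

t̄ = (59.9 + 54.8 + 68.0) / 3 = 60.9 s
v_surface = L / t̄ = 51.8 / 60.9 = 0.8506 m/s
v_mean = 0.81 × 0.8506 = 0.6890 m/s
Q = A × v_mean = 15.6 × 0.6890 = 10.75 m³/s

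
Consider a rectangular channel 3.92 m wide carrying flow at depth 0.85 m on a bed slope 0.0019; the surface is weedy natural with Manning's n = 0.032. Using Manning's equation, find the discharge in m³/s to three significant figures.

A = b·y = 3.92 × 0.85 = 3.332 m²
P = b + 2y = 3.92 + 2×0.85 = 5.620 m
R = A/P = 3.332/5.620 = 0.5929 m
Q = (1/n)·A·R^(2/3)·S^(1/2) = (1/0.032) × 3.332 × 0.5929^(2/3) × 0.0019^(1/2) = 3.203 m³/s

3.20 m³/s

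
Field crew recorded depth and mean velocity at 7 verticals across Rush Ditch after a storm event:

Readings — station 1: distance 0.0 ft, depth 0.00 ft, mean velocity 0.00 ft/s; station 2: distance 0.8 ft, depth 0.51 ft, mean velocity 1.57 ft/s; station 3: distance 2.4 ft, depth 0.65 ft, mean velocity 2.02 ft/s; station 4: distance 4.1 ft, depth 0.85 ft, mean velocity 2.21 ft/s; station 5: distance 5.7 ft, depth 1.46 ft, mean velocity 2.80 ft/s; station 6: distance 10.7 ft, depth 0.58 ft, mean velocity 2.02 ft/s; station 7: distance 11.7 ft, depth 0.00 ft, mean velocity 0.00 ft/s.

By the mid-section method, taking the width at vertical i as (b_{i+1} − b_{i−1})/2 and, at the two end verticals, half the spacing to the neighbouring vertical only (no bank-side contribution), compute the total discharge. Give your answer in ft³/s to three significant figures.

23.2 ft³/s

w_2 = (2.4 − 0.0)/2 = 1.2 ft; q_2 = 1.57 × 0.51 × 1.2 = 0.9608 ft³/s
w_3 = (4.1 − 0.8)/2 = 1.65 ft; q_3 = 2.02 × 0.65 × 1.65 = 2.166 ft³/s
w_4 = (5.7 − 2.4)/2 = 1.65 ft; q_4 = 2.21 × 0.85 × 1.65 = 3.100 ft³/s
w_5 = (10.7 − 4.1)/2 = 3.3 ft; q_5 = 2.80 × 1.46 × 3.3 = 13.49 ft³/s
w_6 = (11.7 − 5.7)/2 = 3 ft; q_6 = 2.02 × 0.58 × 3 = 3.515 ft³/s
Stations 1, 7 contribute zero (depth or velocity is 0).
Q = Σ qᵢ = 23.23 ft³/s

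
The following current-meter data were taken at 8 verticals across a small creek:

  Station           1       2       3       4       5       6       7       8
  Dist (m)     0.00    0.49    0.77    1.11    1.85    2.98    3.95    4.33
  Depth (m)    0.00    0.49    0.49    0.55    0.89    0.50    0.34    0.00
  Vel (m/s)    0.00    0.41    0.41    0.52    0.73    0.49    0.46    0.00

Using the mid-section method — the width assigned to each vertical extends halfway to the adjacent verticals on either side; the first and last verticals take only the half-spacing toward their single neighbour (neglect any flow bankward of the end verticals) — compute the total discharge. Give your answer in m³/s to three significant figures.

1.26 m³/s

w_2 = (0.77 − 0.00)/2 = 0.385 m; q_2 = 0.41 × 0.49 × 0.385 = 0.07735 m³/s
w_3 = (1.11 − 0.49)/2 = 0.31 m; q_3 = 0.41 × 0.49 × 0.31 = 0.06228 m³/s
w_4 = (1.85 − 0.77)/2 = 0.54 m; q_4 = 0.52 × 0.55 × 0.54 = 0.1544 m³/s
w_5 = (2.98 − 1.11)/2 = 0.935 m; q_5 = 0.73 × 0.89 × 0.935 = 0.6075 m³/s
w_6 = (3.95 − 1.85)/2 = 1.05 m; q_6 = 0.49 × 0.50 × 1.05 = 0.2573 m³/s
w_7 = (4.33 − 2.98)/2 = 0.675 m; q_7 = 0.46 × 0.34 × 0.675 = 0.1056 m³/s
Stations 1, 8 contribute zero (depth or velocity is 0).
Q = Σ qᵢ = 1.264 m³/s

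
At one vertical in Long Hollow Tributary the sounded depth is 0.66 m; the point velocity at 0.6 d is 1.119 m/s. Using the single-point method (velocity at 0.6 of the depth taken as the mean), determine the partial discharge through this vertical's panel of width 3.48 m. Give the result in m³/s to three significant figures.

2.57 m³/s

v̄ = v₀.₆ = 1.119 m/s
q = v̄ × d × w = 1.119 × 0.66 × 3.48 = 2.570 m³/s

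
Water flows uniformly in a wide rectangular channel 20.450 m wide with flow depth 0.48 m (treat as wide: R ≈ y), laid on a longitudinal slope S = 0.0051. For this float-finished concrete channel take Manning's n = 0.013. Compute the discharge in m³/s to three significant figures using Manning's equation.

33.1 m³/s

A = b·y = 20.450 × 0.48 = 9.816 m²
Wide channel: R ≈ y = 0.48 m
Q = (1/n)·A·R^(2/3)·S^(1/2) = (1/0.013) × 9.816 × 0.4800^(2/3) × 0.0051^(1/2) = 33.06 m³/s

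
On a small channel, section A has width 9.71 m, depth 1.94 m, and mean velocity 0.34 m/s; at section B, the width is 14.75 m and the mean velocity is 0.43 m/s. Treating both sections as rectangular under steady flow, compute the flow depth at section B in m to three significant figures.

Q = A₁V₁ = (9.71×1.94) × 0.34 = 6.405 m³/s
d₂ = Q/(b₂ V₂) = 6.405/(14.75×0.43) = 1.010 m

1.01 m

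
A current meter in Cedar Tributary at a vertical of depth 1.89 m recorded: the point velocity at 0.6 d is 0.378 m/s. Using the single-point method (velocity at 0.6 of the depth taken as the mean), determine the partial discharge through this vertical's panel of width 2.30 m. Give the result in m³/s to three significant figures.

1.64 m³/s

v̄ = v₀.₆ = 0.378 m/s
q = v̄ × d × w = 0.3780 × 1.89 × 2.30 = 1.643 m³/s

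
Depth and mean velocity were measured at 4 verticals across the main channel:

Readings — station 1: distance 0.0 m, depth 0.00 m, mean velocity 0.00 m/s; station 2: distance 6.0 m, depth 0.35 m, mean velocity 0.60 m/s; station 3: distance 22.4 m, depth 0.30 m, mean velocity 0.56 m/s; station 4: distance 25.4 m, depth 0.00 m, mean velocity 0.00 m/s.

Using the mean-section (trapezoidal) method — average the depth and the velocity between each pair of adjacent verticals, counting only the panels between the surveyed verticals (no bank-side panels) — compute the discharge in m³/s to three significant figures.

3.53 m³/s

Panel 1-2: Δb = 6 m, d̄ = (0.00+0.35)/2 = 0.175, v̄ = (0.00+0.60)/2 = 0.3 → q = 6×0.175×0.3 = 0.3150 m³/s
Panel 2-3: Δb = 16.4 m, d̄ = (0.35+0.30)/2 = 0.325, v̄ = (0.60+0.56)/2 = 0.58 → q = 16.4×0.325×0.58 = 3.091 m³/s
Panel 3-4: Δb = 3 m, d̄ = (0.30+0.00)/2 = 0.15, v̄ = (0.56+0.00)/2 = 0.28 → q = 3×0.15×0.28 = 0.1260 m³/s
Q = Σ q = 3.532 m³/s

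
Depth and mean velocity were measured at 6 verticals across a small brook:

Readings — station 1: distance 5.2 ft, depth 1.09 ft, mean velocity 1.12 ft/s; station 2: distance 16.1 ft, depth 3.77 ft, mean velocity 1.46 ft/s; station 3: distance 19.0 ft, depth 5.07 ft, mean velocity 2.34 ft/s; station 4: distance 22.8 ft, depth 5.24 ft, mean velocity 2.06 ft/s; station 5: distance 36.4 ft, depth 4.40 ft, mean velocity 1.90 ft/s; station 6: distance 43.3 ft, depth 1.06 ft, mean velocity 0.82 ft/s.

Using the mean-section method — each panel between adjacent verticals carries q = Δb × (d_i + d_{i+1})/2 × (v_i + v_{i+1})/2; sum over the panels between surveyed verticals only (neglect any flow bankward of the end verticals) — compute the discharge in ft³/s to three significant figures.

257 ft³/s

Panel 1-2: Δb = 10.9 ft, d̄ = (1.09+3.77)/2 = 2.43, v̄ = (1.12+1.46)/2 = 1.29 → q = 10.9×2.43×1.29 = 34.17 ft³/s
Panel 2-3: Δb = 2.9 ft, d̄ = (3.77+5.07)/2 = 4.42, v̄ = (1.46+2.34)/2 = 1.9 → q = 2.9×4.42×1.9 = 24.35 ft³/s
Panel 3-4: Δb = 3.8 ft, d̄ = (5.07+5.24)/2 = 5.155, v̄ = (2.34+2.06)/2 = 2.2 → q = 3.8×5.155×2.2 = 43.10 ft³/s
Panel 4-5: Δb = 13.6 ft, d̄ = (5.24+4.40)/2 = 4.82, v̄ = (2.06+1.90)/2 = 1.98 → q = 13.6×4.82×1.98 = 129.8 ft³/s
Panel 5-6: Δb = 6.9 ft, d̄ = (4.40+1.06)/2 = 2.73, v̄ = (1.90+0.82)/2 = 1.36 → q = 6.9×2.73×1.36 = 25.62 ft³/s
Q = Σ q = 257.0 ft³/s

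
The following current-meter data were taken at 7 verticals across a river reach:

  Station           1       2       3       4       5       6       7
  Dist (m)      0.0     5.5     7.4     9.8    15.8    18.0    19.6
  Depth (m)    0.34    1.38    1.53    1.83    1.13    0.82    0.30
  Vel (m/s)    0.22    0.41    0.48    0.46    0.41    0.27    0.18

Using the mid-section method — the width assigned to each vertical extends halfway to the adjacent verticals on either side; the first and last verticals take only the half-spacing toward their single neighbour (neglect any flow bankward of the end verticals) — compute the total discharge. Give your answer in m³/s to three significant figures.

9.78 m³/s

w_1 = (5.5 − 0.0)/2 = 2.75 m; q_1 = 0.22 × 0.34 × 2.75 = 0.2057 m³/s
w_2 = (7.4 − 0.0)/2 = 3.7 m; q_2 = 0.41 × 1.38 × 3.7 = 2.093 m³/s
w_3 = (9.8 − 5.5)/2 = 2.15 m; q_3 = 0.48 × 1.53 × 2.15 = 1.579 m³/s
w_4 = (15.8 − 7.4)/2 = 4.2 m; q_4 = 0.46 × 1.83 × 4.2 = 3.536 m³/s
w_5 = (18.0 − 9.8)/2 = 4.1 m; q_5 = 0.41 × 1.13 × 4.1 = 1.900 m³/s
w_6 = (19.6 − 15.8)/2 = 1.9 m; q_6 = 0.27 × 0.82 × 1.9 = 0.4207 m³/s
w_7 = (19.6 − 18.0)/2 = 0.8 m; q_7 = 0.18 × 0.30 × 0.8 = 0.04320 m³/s
Q = Σ qᵢ = 9.777 m³/s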